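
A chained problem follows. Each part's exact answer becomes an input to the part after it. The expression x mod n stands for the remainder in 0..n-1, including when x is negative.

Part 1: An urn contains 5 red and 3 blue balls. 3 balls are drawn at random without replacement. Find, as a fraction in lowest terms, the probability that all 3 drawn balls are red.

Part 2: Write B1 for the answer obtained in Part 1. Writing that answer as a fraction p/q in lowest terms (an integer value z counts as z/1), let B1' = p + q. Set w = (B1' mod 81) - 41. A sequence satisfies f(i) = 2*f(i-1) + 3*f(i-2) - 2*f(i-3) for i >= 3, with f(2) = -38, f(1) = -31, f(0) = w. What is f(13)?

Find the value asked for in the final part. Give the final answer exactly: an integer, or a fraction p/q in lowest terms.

Part 1: total draws C(8,3) = 56; favorable C(5,3) = 10; P = 5/28; answer 5/28
Part 2: B1 = 5/28; threaded value p + q = 33; w = -8; f(3) = 2*(-38) + 3*(-31) - 2*(-8) = -153; iterating: f(3)=-153, f(4)=-358, f(5)=-1099, f(6)=-2966, f(7)=-8513, f(8)=-23726, f(9)=-67059, f(10)=-188270, f(11)=-530265, f(12)=-1491222, f(13)=-4196699; answer -4196699

-4196699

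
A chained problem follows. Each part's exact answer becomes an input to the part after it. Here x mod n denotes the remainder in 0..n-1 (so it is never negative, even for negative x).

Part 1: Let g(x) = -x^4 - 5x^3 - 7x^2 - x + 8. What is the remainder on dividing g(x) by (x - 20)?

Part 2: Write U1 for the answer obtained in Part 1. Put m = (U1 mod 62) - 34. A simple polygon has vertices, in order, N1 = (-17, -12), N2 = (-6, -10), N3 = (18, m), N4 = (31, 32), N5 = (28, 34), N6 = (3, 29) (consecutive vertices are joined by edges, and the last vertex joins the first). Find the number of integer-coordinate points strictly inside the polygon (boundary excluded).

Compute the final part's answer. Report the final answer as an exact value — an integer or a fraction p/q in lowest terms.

Part 1: remainder = value at the root: -1*(20)^4 - 5*(20)^3 - 7*(20)^2 - 1*(20)^1 + 8 = (-160000) + (-40000) + (-2800) + (-20) + (8) = -202812; answer -202812
Part 2: U1 = -202812; m = 18; cross terms: (-17*-10 - -6*-12)=98, (-6*18 - 18*-10)=72, (18*32 - 31*18)=18, (31*34 - 28*32)=158, (28*29 - 3*34)=710, (3*-12 - -17*29)=457; twice the area = |1513| = 1513; area = 1513/2; boundary points = 1 + 4 + 1 + 1 + 5 + 1 = 13; strictly interior points = area - boundary/2 + 1 = 751; answer 751

751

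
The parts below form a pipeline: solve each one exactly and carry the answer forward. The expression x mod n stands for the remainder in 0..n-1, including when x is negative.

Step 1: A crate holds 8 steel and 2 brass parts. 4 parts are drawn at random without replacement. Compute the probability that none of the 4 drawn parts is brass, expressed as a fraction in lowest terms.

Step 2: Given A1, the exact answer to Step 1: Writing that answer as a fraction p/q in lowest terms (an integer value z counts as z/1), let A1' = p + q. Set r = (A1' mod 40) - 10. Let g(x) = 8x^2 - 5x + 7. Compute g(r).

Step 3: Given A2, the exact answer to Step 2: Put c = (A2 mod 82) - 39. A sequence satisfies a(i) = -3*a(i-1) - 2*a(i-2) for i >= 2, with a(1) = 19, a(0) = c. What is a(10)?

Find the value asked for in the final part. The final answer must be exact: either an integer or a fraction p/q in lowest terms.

-60317

Step 1: total draws C(10,4) = 210; favorable C(8,4) = 70; P = 1/3; answer 1/3
Step 2: A1 = 1/3; threaded value p + q = 4; r = -6; 8*(-6)^2 - 5*(-6)^1 + 7 = (288) + (30) + (7) = 325; answer 325
Step 3: A2 = 325; c = 40; a(2) = -3*(19) - 2*(40) = -137; iterating: a(2)=-137, a(3)=373, a(4)=-845, a(5)=1789, a(6)=-3677, a(7)=7453, a(8)=-15005, a(9)=30109, a(10)=-60317; answer -60317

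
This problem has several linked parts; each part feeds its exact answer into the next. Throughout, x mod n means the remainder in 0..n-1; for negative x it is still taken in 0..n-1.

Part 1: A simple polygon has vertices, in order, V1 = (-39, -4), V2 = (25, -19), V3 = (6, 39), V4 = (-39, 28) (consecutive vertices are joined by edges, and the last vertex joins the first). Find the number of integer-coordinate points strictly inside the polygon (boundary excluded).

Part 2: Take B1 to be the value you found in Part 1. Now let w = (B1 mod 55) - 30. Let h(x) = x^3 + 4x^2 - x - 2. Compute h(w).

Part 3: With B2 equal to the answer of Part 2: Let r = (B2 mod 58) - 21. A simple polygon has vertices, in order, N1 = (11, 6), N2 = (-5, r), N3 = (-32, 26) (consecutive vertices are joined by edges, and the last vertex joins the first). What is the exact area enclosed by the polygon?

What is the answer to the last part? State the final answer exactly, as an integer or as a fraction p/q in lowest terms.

Part 1: cross terms: (-39*-19 - 25*-4)=841, (25*39 - 6*-19)=1089, (6*28 - -39*39)=1689, (-39*-4 - -39*28)=1248; twice the area = |4867| = 4867; area = 4867/2; boundary points = 1 + 1 + 1 + 32 = 35; strictly interior points = area - boundary/2 + 1 = 2417; answer 2417
Part 2: B1 = 2417; w = 22; 1*(22)^3 + 4*(22)^2 - 1*(22)^1 - 2 = (10648) + (1936) + (-22) + (-2) = 12560; answer 12560
Part 3: B2 = 12560; r = 11; cross terms: (11*11 - -5*6)=151, (-5*26 - -32*11)=222, (-32*6 - 11*26)=-478; twice the area = |-105| = 105; area = 105/2; answer 105/2

105/2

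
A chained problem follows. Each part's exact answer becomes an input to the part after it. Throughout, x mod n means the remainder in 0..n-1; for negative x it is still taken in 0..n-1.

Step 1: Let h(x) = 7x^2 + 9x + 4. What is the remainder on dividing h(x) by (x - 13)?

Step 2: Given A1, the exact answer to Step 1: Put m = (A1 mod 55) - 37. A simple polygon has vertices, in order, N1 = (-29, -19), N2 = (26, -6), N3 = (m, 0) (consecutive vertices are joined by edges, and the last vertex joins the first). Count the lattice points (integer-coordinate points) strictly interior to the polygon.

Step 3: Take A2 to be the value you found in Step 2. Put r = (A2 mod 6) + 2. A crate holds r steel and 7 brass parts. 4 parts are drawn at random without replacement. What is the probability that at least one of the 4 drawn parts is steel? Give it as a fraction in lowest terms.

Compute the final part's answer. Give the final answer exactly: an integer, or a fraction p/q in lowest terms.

Step 1: remainder = value at the root: 7*(13)^2 + 9*(13)^1 + 4 = (1183) + (117) + (4) = 1304; answer 1304
Step 2: A1 = 1304; m = 2; cross terms: (-29*-6 - 26*-19)=668, (26*0 - 2*-6)=12, (2*-19 - -29*0)=-38; twice the area = |642| = 642; area = 321; boundary points = 1 + 6 + 1 = 8; strictly interior points = area - boundary/2 + 1 = 318; answer 318
Step 3: A2 = 318; r = 2; total draws C(9,4) = 126; complement C(7,4) = 35; favorable 126 - 35 = 91; P = 13/18; answer 13/18

13/18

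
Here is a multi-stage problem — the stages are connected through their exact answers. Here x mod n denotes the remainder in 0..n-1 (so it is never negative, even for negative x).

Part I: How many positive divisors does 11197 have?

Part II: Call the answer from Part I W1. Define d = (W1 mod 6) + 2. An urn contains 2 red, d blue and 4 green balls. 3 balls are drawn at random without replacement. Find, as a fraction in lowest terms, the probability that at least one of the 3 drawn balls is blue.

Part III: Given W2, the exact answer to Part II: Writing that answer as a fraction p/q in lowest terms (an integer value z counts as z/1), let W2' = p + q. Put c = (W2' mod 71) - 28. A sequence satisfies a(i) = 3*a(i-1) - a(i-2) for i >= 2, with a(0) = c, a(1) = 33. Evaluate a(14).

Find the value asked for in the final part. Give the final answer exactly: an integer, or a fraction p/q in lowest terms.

12551444

Part I: 11197 is prime, so its only divisors are 1 and 11197; count = 2; answer 2
Part II: W1 = 2; d = 4; total draws C(10,3) = 120; complement C(6,3) = 20; favorable 120 - 20 = 100; P = 5/6; answer 5/6
Part III: W2 = 5/6; threaded value p + q = 11; c = -17; a(2) = 3*(33) - 1*(-17) = 116; iterating: a(2)=116, a(3)=315, a(4)=829, a(5)=2172, a(6)=5687, a(7)=14889, a(8)=38980, a(9)=102051, a(10)=267173, a(11)=699468, a(12)=1831231, a(13)=4794225, a(14)=12551444; answer 12551444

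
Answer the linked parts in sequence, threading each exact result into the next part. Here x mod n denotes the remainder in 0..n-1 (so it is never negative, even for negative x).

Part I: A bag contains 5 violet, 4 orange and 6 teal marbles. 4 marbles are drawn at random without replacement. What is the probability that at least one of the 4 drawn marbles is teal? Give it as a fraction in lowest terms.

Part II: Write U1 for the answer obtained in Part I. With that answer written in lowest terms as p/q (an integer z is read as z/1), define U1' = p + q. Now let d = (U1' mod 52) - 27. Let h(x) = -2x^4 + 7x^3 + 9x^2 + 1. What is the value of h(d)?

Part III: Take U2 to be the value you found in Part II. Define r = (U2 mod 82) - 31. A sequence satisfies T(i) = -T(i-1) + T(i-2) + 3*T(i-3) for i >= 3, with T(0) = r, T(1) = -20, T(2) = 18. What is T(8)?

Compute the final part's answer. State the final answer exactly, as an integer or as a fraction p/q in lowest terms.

Part I: total draws C(15,4) = 1365; complement C(9,4) = 126; favorable 1365 - 126 = 1239; P = 59/65; answer 59/65
Part II: U1 = 59/65; threaded value p + q = 124; d = -7; -2*(-7)^4 + 7*(-7)^3 + 9*(-7)^2 + 1 = (-4802) + (-2401) + (441) + (1) = -6761; answer -6761
Part III: U2 = -6761; r = 14; T(3) = -1*(18) + 1*(-20) + 3*(14) = 4; iterating: T(3)=4, T(4)=-46, T(5)=104, T(6)=-138, T(7)=104, T(8)=70; answer 70

70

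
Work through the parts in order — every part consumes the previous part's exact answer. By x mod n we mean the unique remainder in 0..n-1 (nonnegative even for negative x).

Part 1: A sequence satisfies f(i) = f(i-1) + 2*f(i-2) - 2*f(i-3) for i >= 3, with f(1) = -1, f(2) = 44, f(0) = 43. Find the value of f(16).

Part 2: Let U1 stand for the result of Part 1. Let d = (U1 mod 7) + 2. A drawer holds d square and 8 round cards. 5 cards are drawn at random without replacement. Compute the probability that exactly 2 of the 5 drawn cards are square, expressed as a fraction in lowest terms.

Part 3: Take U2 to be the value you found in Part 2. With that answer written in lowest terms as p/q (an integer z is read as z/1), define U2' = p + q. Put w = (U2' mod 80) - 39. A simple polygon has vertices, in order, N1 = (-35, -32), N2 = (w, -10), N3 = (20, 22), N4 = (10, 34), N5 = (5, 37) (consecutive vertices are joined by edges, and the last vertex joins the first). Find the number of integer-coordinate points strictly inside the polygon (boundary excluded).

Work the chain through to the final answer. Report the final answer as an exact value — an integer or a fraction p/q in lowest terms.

1271

Part 1: f(3) = 1*(44) + 2*(-1) - 2*(43) = -44; iterating: f(3)=-44, f(4)=46, f(5)=-130, f(6)=50, f(7)=-302, f(8)=58, f(9)=-646, f(10)=74, f(11)=-1334, f(12)=106, f(13)=-2710, f(14)=170, f(15)=-5462, f(16)=298; answer 298
Part 2: U1 = 298; d = 6; total draws C(14,5) = 2002; favorable C(6,2)*C(8,3) = 840; P = 60/143; answer 60/143
Part 3: U2 = 60/143; threaded value p + q = 203; w = 4; cross terms: (-35*-10 - 4*-32)=478, (4*22 - 20*-10)=288, (20*34 - 10*22)=460, (10*37 - 5*34)=200, (5*-32 - -35*37)=1135; twice the area = |2561| = 2561; area = 2561/2; boundary points = 1 + 16 + 2 + 1 + 1 = 21; strictly interior points = area - boundary/2 + 1 = 1271; answer 1271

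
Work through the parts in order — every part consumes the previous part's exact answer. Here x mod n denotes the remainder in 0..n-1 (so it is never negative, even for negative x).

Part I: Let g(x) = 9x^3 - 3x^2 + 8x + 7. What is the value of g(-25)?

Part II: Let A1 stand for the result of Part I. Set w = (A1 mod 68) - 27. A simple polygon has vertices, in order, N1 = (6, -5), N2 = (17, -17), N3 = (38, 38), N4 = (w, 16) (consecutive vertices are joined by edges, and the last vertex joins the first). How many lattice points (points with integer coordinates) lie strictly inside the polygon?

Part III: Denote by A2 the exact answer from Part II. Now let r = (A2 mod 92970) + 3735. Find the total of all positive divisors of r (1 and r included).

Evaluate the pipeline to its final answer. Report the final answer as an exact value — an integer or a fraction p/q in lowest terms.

Part I: 9*(-25)^3 - 3*(-25)^2 + 8*(-25)^1 + 7 = (-140625) + (-1875) + (-200) + (7) = -142693; answer -142693
Part II: A1 = -142693; w = 12; cross terms: (6*-17 - 17*-5)=-17, (17*38 - 38*-17)=1292, (38*16 - 12*38)=152, (12*-5 - 6*16)=-156; twice the area = |1271| = 1271; area = 1271/2; boundary points = 1 + 1 + 2 + 3 = 7; strictly interior points = area - boundary/2 + 1 = 633; answer 633
Part III: A2 = 633; r = 4368; 4368 = 2^4 * 3 * 7 * 13; sigma = (1 + 2 + 4 + 8 + 16) * (1 + 3) * (1 + 7) * (1 + 13) = 31 * 4 * 8 * 14 = 13888; answer 13888

13888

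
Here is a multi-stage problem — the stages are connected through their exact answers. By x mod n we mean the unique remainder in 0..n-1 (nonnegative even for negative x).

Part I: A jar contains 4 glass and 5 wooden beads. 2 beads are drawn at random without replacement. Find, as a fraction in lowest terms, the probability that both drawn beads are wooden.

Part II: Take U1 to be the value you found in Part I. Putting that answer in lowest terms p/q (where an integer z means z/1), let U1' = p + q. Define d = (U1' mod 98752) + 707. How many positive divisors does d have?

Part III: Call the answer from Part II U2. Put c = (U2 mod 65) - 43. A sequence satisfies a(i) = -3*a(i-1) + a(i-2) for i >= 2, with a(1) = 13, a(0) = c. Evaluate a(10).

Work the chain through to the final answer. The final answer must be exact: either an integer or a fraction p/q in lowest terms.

-1010831

Part I: total draws C(9,2) = 36; favorable C(5,2) = 10; P = 5/18; answer 5/18
Part II: U1 = 5/18; threaded value p + q = 23; d = 730; 730 = 2 * 5 * 73; number of divisors = (1+1) * (1+1) * (1+1) = 8; answer 8
Part III: U2 = 8; c = -35; a(2) = -3*(13) + 1*(-35) = -74; iterating: a(2)=-74, a(3)=235, a(4)=-779, a(5)=2572, a(6)=-8495, a(7)=28057, a(8)=-92666, a(9)=306055, a(10)=-1010831; answer -1010831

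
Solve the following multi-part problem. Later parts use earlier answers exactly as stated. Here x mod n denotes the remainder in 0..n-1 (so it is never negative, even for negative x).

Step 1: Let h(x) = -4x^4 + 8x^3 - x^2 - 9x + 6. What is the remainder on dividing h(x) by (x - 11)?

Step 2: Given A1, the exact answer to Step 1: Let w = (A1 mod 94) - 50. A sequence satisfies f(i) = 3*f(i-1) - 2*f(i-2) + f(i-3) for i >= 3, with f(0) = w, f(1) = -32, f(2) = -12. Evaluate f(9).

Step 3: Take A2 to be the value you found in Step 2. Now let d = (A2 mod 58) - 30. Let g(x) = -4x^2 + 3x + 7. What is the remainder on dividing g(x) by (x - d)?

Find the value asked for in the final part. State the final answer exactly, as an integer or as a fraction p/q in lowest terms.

Step 1: remainder = value at the root: -4*(11)^4 + 8*(11)^3 - 1*(11)^2 - 9*(11)^1 + 6 = (-58564) + (10648) + (-121) + (-99) + (6) = -48130; answer -48130
Step 2: A1 = -48130; w = 42; f(3) = 3*(-12) - 2*(-32) + 1*(42) = 70; iterating: f(3)=70, f(4)=202, f(5)=454, f(6)=1028, f(7)=2378, f(8)=5532, f(9)=12868; answer 12868
Step 3: A2 = 12868; d = 20; remainder = value at the root: -4*(20)^2 + 3*(20)^1 + 7 = (-1600) + (60) + (7) = -1533; answer -1533

-1533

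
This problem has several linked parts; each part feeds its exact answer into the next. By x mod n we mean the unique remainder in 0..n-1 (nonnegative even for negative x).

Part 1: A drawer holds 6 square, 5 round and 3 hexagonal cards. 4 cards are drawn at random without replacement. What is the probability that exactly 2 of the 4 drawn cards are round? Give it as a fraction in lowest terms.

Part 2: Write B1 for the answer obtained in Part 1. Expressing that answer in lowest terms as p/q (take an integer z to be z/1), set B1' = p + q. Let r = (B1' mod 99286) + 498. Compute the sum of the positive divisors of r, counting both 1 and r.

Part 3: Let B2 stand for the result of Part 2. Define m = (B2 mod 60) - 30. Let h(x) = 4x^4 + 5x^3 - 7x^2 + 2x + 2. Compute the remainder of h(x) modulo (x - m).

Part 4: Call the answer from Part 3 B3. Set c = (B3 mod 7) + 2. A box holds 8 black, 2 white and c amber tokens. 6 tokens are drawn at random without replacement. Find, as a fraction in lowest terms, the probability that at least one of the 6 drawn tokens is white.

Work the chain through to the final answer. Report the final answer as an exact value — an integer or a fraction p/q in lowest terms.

29/51

Part 1: total draws C(14,4) = 1001; favorable C(5,2)*C(9,2) = 360; P = 360/1001; answer 360/1001
Part 2: B1 = 360/1001; threaded value p + q = 1361; r = 1859; 1859 = 11 * 13^2; sigma = (1 + 11) * (1 + 13 + 169) = 12 * 183 = 2196; answer 2196
Part 3: B2 = 2196; m = 6; remainder = value at the root: 4*(6)^4 + 5*(6)^3 - 7*(6)^2 + 2*(6)^1 + 2 = (5184) + (1080) + (-252) + (12) + (2) = 6026; answer 6026
Part 4: B3 = 6026; c = 8; total draws C(18,6) = 18564; complement C(16,6) = 8008; favorable 18564 - 8008 = 10556; P = 29/51; answer 29/51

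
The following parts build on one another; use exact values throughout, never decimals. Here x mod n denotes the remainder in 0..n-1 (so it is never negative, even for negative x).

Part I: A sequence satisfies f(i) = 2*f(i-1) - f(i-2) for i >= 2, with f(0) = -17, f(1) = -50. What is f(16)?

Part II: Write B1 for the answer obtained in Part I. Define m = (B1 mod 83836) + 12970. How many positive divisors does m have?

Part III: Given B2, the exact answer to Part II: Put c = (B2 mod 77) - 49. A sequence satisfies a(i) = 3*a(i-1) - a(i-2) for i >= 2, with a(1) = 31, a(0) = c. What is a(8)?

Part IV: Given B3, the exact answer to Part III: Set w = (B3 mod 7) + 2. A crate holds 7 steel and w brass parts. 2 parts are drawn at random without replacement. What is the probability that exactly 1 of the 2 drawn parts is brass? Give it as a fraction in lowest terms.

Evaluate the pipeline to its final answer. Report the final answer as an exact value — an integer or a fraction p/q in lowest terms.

Part I: f(2) = 2*(-50) - 1*(-17) = -83; iterating: f(2)=-83, f(3)=-116, f(4)=-149, f(5)=-182, f(6)=-215, f(7)=-248, f(8)=-281, f(9)=-314, f(10)=-347, f(11)=-380, f(12)=-413, f(13)=-446, f(14)=-479, f(15)=-512, f(16)=-545; answer -545
Part II: B1 = -545; m = 96261; 96261 = 3 * 11 * 2917; number of divisors = (1+1) * (1+1) * (1+1) = 8; answer 8
Part III: B2 = 8; c = -41; a(2) = 3*(31) - 1*(-41) = 134; iterating: a(2)=134, a(3)=371, a(4)=979, a(5)=2566, a(6)=6719, a(7)=17591, a(8)=46054; answer 46054
Part IV: B3 = 46054; w = 3; total draws C(10,2) = 45; favorable C(3,1)*C(7,1) = 21; P = 7/15; answer 7/15

7/15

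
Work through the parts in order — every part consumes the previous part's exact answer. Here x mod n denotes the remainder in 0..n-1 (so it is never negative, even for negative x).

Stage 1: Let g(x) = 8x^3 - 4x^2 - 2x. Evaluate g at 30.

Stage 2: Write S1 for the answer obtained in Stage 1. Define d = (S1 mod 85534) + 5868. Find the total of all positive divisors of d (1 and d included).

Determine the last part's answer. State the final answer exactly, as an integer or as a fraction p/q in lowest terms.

Stage 1: 8*(30)^3 - 4*(30)^2 - 2*(30)^1 = (216000) + (-3600) + (-60) = 212340; answer 212340
Stage 2: S1 = 212340; d = 47140; 47140 = 2^2 * 5 * 2357; sigma = (1 + 2 + 4) * (1 + 5) * (1 + 2357) = 7 * 6 * 2358 = 99036; answer 99036

99036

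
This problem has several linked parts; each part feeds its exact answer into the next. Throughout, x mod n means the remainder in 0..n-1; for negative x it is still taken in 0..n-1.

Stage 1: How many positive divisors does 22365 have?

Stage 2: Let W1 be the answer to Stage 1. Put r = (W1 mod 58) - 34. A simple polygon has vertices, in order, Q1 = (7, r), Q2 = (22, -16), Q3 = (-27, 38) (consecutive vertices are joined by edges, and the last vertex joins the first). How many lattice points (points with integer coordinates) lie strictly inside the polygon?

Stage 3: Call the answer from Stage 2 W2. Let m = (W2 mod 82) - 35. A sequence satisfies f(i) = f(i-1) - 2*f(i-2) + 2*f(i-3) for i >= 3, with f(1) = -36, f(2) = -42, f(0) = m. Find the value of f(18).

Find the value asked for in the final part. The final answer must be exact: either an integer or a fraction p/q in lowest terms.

Stage 1: 22365 = 3^2 * 5 * 7 * 71; number of divisors = (2+1) * (1+1) * (1+1) * (1+1) = 24; answer 24
Stage 2: W1 = 24; r = -10; cross terms: (7*-16 - 22*-10)=108, (22*38 - -27*-16)=404, (-27*-10 - 7*38)=4; twice the area = |516| = 516; area = 258; boundary points = 3 + 1 + 2 = 6; strictly interior points = area - boundary/2 + 1 = 256; answer 256
Stage 3: W2 = 256; m = -25; f(3) = 1*(-42) - 2*(-36) + 2*(-25) = -20; iterating: f(3)=-20, f(4)=-8, f(5)=-52, f(6)=-76, f(7)=12, f(8)=60, f(9)=-116, f(10)=-212, f(11)=140, f(12)=332, f(13)=-372, f(14)=-756, f(15)=652, f(16)=1420, f(17)=-1396, f(18)=-2932; answer -2932

-2932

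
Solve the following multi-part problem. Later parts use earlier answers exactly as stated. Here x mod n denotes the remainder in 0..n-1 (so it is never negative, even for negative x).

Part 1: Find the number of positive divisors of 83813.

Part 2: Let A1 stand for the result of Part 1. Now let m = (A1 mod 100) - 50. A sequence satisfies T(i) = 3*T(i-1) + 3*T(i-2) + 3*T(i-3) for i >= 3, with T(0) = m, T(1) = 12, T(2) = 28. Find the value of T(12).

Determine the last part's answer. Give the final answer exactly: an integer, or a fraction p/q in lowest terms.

2139696

Part 1: 83813 is prime, so its only divisors are 1 and 83813; count = 2; answer 2
Part 2: A1 = 2; m = -48; T(3) = 3*(28) + 3*(12) + 3*(-48) = -24; iterating: T(3)=-24, T(4)=48, T(5)=156, T(6)=540, T(7)=2232, T(8)=8784, T(9)=34668, T(10)=137052, T(11)=541512, T(12)=2139696; answer 2139696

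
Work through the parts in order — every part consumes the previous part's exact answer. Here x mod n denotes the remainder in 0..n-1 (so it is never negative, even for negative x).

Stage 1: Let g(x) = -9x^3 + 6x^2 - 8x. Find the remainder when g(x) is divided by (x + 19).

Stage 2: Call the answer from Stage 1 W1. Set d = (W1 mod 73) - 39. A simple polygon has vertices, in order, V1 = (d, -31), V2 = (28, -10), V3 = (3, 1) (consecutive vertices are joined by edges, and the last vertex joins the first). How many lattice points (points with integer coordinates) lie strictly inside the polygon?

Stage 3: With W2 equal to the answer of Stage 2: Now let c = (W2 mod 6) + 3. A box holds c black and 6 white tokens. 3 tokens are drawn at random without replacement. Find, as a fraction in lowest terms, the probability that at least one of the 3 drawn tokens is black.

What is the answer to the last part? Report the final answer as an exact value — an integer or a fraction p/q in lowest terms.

Stage 1: remainder = value at the root: -9*(-19)^3 + 6*(-19)^2 - 8*(-19)^1 = (61731) + (2166) + (152) = 64049; answer 64049
Stage 2: W1 = 64049; d = -11; cross terms: (-11*-10 - 28*-31)=978, (28*1 - 3*-10)=58, (3*-31 - -11*1)=-82; twice the area = |954| = 954; area = 477; boundary points = 3 + 1 + 2 = 6; strictly interior points = area - boundary/2 + 1 = 475; answer 475
Stage 3: W2 = 475; c = 4; total draws C(10,3) = 120; complement C(6,3) = 20; favorable 120 - 20 = 100; P = 5/6; answer 5/6

5/6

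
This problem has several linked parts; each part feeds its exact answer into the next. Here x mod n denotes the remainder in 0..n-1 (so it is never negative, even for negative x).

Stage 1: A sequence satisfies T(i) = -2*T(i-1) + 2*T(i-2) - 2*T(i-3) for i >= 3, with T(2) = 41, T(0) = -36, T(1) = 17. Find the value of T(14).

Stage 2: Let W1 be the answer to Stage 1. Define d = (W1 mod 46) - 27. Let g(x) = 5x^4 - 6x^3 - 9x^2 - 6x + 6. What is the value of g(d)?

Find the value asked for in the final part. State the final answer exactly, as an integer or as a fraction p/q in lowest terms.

36510

Stage 1: T(3) = -2*(41) + 2*(17) - 2*(-36) = 24; iterating: T(3)=24, T(4)=0, T(5)=-34, T(6)=20, T(7)=-108, T(8)=324, T(9)=-904, T(10)=2672, T(11)=-7800, T(12)=22752, T(13)=-66448, T(14)=194000; answer 194000
Stage 2: W1 = 194000; d = -9; 5*(-9)^4 - 6*(-9)^3 - 9*(-9)^2 - 6*(-9)^1 + 6 = (32805) + (4374) + (-729) + (54) + (6) = 36510; answer 36510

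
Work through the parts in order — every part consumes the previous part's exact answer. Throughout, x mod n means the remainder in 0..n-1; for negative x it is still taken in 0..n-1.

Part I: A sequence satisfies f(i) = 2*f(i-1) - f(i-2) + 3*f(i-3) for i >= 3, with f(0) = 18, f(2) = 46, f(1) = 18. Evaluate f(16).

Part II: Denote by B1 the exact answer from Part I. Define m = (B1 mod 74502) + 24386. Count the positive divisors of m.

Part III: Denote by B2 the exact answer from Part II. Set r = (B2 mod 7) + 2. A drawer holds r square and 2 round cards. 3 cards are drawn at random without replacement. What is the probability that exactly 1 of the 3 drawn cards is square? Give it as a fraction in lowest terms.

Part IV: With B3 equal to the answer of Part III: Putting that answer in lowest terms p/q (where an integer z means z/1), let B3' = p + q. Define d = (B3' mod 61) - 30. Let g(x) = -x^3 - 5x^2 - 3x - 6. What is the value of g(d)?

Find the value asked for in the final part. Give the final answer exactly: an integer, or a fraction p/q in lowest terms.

3513

Part I: f(3) = 2*(46) - 1*(18) + 3*(18) = 128; iterating: f(3)=128, f(4)=264, f(5)=538, f(6)=1196, f(7)=2646, f(8)=5710, f(9)=12362, f(10)=26952, f(11)=58672, f(12)=127478, f(13)=277140, f(14)=602818, f(15)=1310930, f(16)=2850462; answer 2850462
Part II: B1 = 2850462; m = 43772; 43772 = 2^2 * 31 * 353; number of divisors = (2+1) * (1+1) * (1+1) = 12; answer 12
Part III: B2 = 12; r = 7; total draws C(9,3) = 84; favorable C(7,1)*C(2,2) = 7; P = 1/12; answer 1/12
Part IV: B3 = 1/12; threaded value p + q = 13; d = -17; -1*(-17)^3 - 5*(-17)^2 - 3*(-17)^1 - 6 = (4913) + (-1445) + (51) + (-6) = 3513; answer 3513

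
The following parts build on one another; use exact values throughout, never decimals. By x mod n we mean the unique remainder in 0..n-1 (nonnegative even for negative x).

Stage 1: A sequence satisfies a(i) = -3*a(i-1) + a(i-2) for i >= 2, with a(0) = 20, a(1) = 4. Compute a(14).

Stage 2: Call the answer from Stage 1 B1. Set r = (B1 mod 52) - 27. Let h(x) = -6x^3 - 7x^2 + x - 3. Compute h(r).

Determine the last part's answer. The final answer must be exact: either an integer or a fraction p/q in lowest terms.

Stage 1: a(2) = -3*(4) + 1*(20) = 8; iterating: a(2)=8, a(3)=-20, a(4)=68, a(5)=-224, a(6)=740, a(7)=-2444, a(8)=8072, a(9)=-26660, a(10)=88052, a(11)=-290816, a(12)=960500, a(13)=-3172316, a(14)=10477448; answer 10477448
Stage 2: B1 = 10477448; r = -7; -6*(-7)^3 - 7*(-7)^2 + 1*(-7)^1 - 3 = (2058) + (-343) + (-7) + (-3) = 1705; answer 1705

1705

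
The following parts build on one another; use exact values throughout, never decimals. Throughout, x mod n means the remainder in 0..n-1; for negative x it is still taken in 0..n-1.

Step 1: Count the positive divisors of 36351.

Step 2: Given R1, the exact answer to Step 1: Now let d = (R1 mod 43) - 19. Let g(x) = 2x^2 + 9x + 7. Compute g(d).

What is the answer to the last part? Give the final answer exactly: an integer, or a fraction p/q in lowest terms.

42

Step 1: 36351 = 3^2 * 7 * 577; number of divisors = (2+1) * (1+1) * (1+1) = 12; answer 12
Step 2: R1 = 12; d = -7; 2*(-7)^2 + 9*(-7)^1 + 7 = (98) + (-63) + (7) = 42; answer 42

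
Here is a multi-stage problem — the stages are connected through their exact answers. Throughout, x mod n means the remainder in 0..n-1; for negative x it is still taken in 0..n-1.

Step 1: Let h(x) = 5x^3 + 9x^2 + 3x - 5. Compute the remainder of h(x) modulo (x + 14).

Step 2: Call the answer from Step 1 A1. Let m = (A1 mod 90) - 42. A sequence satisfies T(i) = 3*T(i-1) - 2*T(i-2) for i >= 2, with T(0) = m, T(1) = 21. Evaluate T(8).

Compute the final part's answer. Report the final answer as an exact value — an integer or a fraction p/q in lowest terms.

1545

Step 1: remainder = value at the root: 5*(-14)^3 + 9*(-14)^2 + 3*(-14)^1 - 5 = (-13720) + (1764) + (-42) + (-5) = -12003; answer -12003
Step 2: A1 = -12003; m = 15; T(2) = 3*(21) - 2*(15) = 33; iterating: T(2)=33, T(3)=57, T(4)=105, T(5)=201, T(6)=393, T(7)=777, T(8)=1545; answer 1545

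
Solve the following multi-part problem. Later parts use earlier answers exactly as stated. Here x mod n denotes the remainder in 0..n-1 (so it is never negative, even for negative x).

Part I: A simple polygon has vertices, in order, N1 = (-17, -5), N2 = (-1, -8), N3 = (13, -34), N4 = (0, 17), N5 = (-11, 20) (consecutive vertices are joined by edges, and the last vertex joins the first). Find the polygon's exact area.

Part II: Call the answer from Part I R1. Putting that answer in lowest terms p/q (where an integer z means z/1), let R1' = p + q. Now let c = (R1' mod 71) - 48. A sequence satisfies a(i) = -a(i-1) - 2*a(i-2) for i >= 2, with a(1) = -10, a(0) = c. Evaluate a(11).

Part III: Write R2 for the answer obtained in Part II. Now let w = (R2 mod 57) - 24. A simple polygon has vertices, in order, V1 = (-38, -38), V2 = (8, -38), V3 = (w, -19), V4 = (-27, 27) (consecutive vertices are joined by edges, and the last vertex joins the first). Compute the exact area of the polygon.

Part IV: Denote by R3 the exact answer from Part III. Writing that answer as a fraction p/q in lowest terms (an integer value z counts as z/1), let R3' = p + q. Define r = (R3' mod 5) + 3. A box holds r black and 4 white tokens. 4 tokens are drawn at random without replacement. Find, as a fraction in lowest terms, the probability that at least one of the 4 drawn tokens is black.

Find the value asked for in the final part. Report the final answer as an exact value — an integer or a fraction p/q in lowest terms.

69/70

Part I: cross terms: (-17*-8 - -1*-5)=131, (-1*-34 - 13*-8)=138, (13*17 - 0*-34)=221, (0*20 - -11*17)=187, (-11*-5 - -17*20)=395; twice the area = |1072| = 1072; area = 536; answer 536
Part II: R1 = 536; threaded value p + q = 537; c = -8; a(2) = -1*(-10) - 2*(-8) = 26; iterating: a(2)=26, a(3)=-6, a(4)=-46, a(5)=58, a(6)=34, a(7)=-150, a(8)=82, a(9)=218, a(10)=-382, a(11)=-54; answer -54
Part III: R2 = -54; w = -21; cross terms: (-38*-38 - 8*-38)=1748, (8*-19 - -21*-38)=-950, (-21*27 - -27*-19)=-1080, (-27*-38 - -38*27)=2052; twice the area = |1770| = 1770; area = 885; answer 885
Part IV: R3 = 885; threaded value p + q = 886; r = 4; total draws C(8,4) = 70; complement C(4,4) = 1; favorable 70 - 1 = 69; P = 69/70; answer 69/70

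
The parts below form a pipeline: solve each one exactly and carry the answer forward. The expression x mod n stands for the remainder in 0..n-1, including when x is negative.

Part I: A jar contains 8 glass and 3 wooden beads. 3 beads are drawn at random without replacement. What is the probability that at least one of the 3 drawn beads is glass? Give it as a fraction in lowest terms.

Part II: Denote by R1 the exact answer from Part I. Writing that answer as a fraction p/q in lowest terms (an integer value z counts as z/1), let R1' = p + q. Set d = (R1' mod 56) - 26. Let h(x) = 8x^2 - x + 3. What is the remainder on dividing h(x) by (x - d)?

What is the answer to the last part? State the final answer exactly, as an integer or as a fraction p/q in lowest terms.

Part I: total draws C(11,3) = 165; complement C(3,3) = 1; favorable 165 - 1 = 164; P = 164/165; answer 164/165
Part II: R1 = 164/165; threaded value p + q = 329; d = 23; remainder = value at the root: 8*(23)^2 - 1*(23)^1 + 3 = (4232) + (-23) + (3) = 4212; answer 4212

4212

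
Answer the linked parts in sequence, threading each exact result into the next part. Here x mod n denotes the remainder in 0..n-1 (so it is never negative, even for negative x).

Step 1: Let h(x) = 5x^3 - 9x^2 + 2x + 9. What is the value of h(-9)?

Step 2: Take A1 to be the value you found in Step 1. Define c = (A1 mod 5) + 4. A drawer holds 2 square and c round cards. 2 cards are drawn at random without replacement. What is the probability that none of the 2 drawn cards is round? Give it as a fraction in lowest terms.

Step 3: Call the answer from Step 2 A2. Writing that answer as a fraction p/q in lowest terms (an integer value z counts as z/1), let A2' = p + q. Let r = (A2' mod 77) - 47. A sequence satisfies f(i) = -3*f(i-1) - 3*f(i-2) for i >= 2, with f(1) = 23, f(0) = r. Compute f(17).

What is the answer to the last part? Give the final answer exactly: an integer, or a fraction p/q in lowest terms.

Step 1: 5*(-9)^3 - 9*(-9)^2 + 2*(-9)^1 + 9 = (-3645) + (-729) + (-18) + (9) = -4383; answer -4383
Step 2: A1 = -4383; c = 6; total draws C(8,2) = 28; favorable C(2,2) = 1; P = 1/28; answer 1/28
Step 3: A2 = 1/28; threaded value p + q = 29; r = -18; f(2) = -3*(23) - 3*(-18) = -15; iterating: f(2)=-15, f(3)=-24, f(4)=117, f(5)=-279, f(6)=486, f(7)=-621, f(8)=405, f(9)=648, f(10)=-3159, f(11)=7533, f(12)=-13122, f(13)=16767, f(14)=-10935, f(15)=-17496, f(16)=85293, f(17)=-203391; answer -203391

-203391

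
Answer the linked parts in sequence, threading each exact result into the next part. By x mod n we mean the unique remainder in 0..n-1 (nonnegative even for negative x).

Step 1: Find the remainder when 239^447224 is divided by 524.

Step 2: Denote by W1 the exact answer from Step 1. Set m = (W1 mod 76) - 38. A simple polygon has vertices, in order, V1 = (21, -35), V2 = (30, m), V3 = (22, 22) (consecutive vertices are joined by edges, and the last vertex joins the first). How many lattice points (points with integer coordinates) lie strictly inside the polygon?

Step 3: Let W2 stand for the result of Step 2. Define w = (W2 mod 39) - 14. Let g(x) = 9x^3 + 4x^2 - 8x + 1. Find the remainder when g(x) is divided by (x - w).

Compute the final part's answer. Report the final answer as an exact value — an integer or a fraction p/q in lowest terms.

-11406

Step 1: squarings mod 524: 239^1=239, 239^2=5, 239^4=25, 239^8=101, 239^16=245, 239^32=289, 239^64=205, 239^128=105, 239^256=21, 239^512=441, 239^1024=77, 239^2048=165, 239^4096=501, 239^8192=5, 239^16384=25, 239^32768=101, 239^65536=245, 239^131072=289, 239^262144=205; 239^447224 = 239^8 * 239^16 * 239^32 * 239^64 * 239^128 * 239^512 * 239^4096 * 239^16384 * 239^32768 * 239^131072 * 239^262144 = 117 (mod 524); answer 117
Step 2: W1 = 117; m = 3; cross terms: (21*3 - 30*-35)=1113, (30*22 - 22*3)=594, (22*-35 - 21*22)=-1232; twice the area = |475| = 475; area = 475/2; boundary points = 1 + 1 + 1 = 3; strictly interior points = area - boundary/2 + 1 = 237; answer 237
Step 3: W2 = 237; w = -11; remainder = value at the root: 9*(-11)^3 + 4*(-11)^2 - 8*(-11)^1 + 1 = (-11979) + (484) + (88) + (1) = -11406; answer -11406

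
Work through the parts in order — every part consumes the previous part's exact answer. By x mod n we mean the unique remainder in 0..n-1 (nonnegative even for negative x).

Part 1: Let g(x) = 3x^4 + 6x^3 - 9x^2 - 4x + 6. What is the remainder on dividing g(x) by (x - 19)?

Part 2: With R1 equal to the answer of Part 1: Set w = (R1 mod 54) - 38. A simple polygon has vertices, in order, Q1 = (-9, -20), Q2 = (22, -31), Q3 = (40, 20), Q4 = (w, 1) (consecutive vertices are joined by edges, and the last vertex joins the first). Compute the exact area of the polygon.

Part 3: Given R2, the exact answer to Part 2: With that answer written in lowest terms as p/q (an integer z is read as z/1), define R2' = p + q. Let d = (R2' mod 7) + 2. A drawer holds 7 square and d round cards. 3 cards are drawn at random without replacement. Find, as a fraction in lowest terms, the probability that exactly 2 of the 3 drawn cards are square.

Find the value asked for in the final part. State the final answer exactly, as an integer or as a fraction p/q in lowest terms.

1/2

Part 1: remainder = value at the root: 3*(19)^4 + 6*(19)^3 - 9*(19)^2 - 4*(19)^1 + 6 = (390963) + (41154) + (-3249) + (-76) + (6) = 428798; answer 428798
Part 2: R1 = 428798; w = 0; cross terms: (-9*-31 - 22*-20)=719, (22*20 - 40*-31)=1680, (40*1 - 0*20)=40, (0*-20 - -9*1)=9; twice the area = |2448| = 2448; area = 1224; answer 1224
Part 3: R2 = 1224; threaded value p + q = 1225; d = 2; total draws C(9,3) = 84; favorable C(7,2)*C(2,1) = 42; P = 1/2; answer 1/2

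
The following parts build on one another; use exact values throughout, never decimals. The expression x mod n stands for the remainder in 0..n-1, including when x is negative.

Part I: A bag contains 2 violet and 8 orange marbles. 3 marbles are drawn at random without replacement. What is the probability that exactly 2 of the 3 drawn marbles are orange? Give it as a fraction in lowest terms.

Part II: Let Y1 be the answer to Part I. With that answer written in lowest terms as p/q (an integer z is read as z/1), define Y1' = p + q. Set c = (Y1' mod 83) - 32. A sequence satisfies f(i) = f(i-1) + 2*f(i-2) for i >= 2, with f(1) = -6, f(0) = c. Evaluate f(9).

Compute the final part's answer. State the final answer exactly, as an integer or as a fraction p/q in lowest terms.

-2726

Part I: total draws C(10,3) = 120; favorable C(8,2)*C(2,1) = 56; P = 7/15; answer 7/15
Part II: Y1 = 7/15; threaded value p + q = 22; c = -10; f(2) = 1*(-6) + 2*(-10) = -26; iterating: f(2)=-26, f(3)=-38, f(4)=-90, f(5)=-166, f(6)=-346, f(7)=-678, f(8)=-1370, f(9)=-2726; answer -2726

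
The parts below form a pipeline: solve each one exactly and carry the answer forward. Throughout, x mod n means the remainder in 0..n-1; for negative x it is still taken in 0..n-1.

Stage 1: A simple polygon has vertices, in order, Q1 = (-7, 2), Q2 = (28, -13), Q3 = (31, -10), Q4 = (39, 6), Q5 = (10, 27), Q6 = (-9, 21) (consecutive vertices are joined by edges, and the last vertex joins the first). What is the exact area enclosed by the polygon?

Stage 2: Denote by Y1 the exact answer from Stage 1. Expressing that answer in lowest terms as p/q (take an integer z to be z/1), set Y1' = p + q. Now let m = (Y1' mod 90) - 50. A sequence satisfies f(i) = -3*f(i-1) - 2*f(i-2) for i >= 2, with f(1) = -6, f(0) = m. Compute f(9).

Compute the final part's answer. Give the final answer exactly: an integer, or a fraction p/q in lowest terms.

Stage 1: cross terms: (-7*-13 - 28*2)=35, (28*-10 - 31*-13)=123, (31*6 - 39*-10)=576, (39*27 - 10*6)=993, (10*21 - -9*27)=453, (-9*2 - -7*21)=129; twice the area = |2309| = 2309; area = 2309/2; answer 2309/2
Stage 2: Y1 = 2309/2; threaded value p + q = 2311; m = 11; f(2) = -3*(-6) - 2*(11) = -4; iterating: f(2)=-4, f(3)=24, f(4)=-64, f(5)=144, f(6)=-304, f(7)=624, f(8)=-1264, f(9)=2544; answer 2544

2544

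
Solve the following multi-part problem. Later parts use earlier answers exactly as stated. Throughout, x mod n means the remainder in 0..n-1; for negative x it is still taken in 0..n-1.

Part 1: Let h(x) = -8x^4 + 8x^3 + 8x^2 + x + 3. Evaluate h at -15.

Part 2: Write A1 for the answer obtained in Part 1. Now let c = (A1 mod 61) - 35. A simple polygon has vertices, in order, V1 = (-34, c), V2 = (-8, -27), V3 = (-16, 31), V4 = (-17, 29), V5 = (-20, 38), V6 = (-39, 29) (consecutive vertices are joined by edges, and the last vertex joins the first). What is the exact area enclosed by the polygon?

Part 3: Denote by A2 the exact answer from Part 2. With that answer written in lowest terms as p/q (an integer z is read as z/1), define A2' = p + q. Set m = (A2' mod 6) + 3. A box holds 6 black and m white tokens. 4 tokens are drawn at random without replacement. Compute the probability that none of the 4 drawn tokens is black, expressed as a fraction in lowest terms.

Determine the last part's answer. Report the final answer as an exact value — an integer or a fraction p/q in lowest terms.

Part 1: -8*(-15)^4 + 8*(-15)^3 + 8*(-15)^2 + 1*(-15)^1 + 3 = (-405000) + (-27000) + (1800) + (-15) + (3) = -430212; answer -430212
Part 2: A1 = -430212; c = -14; cross terms: (-34*-27 - -8*-14)=806, (-8*31 - -16*-27)=-680, (-16*29 - -17*31)=63, (-17*38 - -20*29)=-66, (-20*29 - -39*38)=902, (-39*-14 - -34*29)=1532; twice the area = |2557| = 2557; area = 2557/2; answer 2557/2
Part 3: A2 = 2557/2; threaded value p + q = 2559; m = 6; total draws C(12,4) = 495; favorable C(6,4) = 15; P = 1/33; answer 1/33

1/33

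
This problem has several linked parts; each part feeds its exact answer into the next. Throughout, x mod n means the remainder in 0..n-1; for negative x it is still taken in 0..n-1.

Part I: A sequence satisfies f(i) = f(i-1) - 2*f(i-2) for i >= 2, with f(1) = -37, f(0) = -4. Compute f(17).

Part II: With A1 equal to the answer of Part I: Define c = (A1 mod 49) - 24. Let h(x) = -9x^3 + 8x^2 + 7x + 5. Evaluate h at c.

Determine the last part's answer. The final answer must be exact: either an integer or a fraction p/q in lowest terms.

Part I: f(2) = 1*(-37) - 2*(-4) = -29; iterating: f(2)=-29, f(3)=45, f(4)=103, f(5)=13, f(6)=-193, f(7)=-219, f(8)=167, f(9)=605, f(10)=271, f(11)=-939, f(12)=-1481, f(13)=397, f(14)=3359, f(15)=2565, f(16)=-4153, f(17)=-9283; answer -9283
Part II: A1 = -9283; c = 3; -9*(3)^3 + 8*(3)^2 + 7*(3)^1 + 5 = (-243) + (72) + (21) + (5) = -145; answer -145

-145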